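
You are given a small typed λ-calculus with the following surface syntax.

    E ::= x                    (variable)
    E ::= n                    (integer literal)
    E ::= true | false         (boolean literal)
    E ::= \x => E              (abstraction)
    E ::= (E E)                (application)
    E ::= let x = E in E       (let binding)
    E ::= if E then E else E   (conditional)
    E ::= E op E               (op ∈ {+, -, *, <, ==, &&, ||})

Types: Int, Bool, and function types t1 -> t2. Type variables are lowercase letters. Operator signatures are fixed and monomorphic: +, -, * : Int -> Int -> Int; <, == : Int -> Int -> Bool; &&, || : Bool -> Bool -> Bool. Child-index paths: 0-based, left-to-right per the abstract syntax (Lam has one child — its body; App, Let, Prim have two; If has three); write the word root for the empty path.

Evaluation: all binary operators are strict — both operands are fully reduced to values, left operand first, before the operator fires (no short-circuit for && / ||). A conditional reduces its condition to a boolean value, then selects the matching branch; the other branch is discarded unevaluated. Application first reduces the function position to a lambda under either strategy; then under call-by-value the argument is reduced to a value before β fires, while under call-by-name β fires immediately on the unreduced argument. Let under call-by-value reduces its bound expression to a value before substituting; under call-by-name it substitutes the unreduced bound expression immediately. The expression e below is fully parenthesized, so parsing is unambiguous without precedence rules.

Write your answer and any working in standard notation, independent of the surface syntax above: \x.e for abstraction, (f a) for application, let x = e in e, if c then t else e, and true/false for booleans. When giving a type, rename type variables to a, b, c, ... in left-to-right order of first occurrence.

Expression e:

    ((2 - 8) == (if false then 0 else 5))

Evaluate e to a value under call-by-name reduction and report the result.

Derivation:
step 0: ((2 - 8) == (if false then 0 else 5))
step 1: [delta@0] (-6 == (if false then 0 else 5))
step 2: [if@1] (-6 == 5)
step 3: [delta@root] false

Answer: false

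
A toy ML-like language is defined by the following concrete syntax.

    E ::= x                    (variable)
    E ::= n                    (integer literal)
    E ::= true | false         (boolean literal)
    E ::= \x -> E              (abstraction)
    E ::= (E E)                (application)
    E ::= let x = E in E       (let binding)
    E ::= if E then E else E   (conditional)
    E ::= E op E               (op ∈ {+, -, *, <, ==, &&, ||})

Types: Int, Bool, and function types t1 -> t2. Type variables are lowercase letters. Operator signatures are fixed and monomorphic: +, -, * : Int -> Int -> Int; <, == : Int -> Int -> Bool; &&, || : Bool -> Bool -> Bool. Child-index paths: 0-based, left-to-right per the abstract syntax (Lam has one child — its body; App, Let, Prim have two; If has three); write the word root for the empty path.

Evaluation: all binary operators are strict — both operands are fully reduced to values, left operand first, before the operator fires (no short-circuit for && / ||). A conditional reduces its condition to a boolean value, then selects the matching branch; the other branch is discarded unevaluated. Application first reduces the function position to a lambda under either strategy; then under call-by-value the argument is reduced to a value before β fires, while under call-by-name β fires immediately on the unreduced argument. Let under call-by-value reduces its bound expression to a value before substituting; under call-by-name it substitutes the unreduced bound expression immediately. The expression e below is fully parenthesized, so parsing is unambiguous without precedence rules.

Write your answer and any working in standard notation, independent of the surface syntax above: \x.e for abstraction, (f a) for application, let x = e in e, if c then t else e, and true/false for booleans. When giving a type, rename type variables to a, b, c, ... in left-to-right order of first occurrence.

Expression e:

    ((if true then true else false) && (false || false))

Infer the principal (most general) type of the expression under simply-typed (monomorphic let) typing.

Derivation:
  unify Bool ~ Bool
  unify Bool ~ Bool
  unify Bool ~ Bool
  unify Bool ~ Bool
  unify Bool ~ Bool
  unify Bool ~ Bool

Answer: Bool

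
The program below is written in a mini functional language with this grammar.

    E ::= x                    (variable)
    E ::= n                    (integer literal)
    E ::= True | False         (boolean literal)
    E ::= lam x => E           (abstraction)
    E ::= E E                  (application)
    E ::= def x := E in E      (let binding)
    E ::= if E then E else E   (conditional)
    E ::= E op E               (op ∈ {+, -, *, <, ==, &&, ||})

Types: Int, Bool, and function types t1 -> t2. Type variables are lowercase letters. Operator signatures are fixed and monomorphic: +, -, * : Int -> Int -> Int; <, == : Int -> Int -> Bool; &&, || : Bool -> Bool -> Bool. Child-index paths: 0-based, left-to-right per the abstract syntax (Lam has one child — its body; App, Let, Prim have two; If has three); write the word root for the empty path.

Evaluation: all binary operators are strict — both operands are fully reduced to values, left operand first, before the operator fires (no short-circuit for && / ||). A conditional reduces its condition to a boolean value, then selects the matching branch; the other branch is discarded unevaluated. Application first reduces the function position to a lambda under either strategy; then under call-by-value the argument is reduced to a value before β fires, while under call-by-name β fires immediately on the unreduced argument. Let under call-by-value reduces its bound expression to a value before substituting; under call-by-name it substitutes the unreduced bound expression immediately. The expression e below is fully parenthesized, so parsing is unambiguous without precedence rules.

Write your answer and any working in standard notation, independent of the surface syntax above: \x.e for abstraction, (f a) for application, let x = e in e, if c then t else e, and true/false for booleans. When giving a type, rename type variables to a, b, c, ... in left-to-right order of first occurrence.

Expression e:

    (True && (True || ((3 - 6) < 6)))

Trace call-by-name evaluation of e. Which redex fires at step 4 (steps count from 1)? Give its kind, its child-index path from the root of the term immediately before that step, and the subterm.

Working:
step 0: (true && (true || ((3 - 6) < 6)))
step 1: [delta@1.1.0] (true && (true || (-3 < 6)))
step 2: [delta@1.1] (true && (true || true))
step 3: [delta@1] (true && true)
step 4: [delta@root] true

Answer: delta at root : (true && true)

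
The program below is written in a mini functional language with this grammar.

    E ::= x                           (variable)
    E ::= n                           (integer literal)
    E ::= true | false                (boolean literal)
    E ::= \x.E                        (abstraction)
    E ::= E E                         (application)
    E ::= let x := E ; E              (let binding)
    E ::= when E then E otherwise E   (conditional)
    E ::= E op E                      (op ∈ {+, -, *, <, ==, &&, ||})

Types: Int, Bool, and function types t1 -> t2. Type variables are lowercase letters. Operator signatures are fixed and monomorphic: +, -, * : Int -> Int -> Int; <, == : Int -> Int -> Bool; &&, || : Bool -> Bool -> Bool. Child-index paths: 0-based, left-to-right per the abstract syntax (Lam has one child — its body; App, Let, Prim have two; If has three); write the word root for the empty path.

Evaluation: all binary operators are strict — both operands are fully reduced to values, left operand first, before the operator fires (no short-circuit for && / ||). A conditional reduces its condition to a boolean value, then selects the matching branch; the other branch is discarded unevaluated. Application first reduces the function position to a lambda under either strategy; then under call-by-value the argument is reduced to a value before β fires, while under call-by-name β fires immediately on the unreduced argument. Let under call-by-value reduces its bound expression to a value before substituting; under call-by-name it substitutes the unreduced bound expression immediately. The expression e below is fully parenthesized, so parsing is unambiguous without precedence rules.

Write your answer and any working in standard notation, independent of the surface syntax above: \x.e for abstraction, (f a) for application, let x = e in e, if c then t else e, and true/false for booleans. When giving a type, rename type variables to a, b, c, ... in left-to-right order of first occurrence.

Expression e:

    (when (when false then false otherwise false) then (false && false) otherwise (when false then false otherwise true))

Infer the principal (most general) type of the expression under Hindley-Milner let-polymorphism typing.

Working:
  unify Bool ~ Bool
  unify Bool ~ Bool
  unify Bool ~ Bool
  unify Bool ~ Bool
  unify Bool ~ Bool
  unify Bool ~ Bool
  unify Bool ~ Bool
  unify Bool ~ Bool

Answer: Bool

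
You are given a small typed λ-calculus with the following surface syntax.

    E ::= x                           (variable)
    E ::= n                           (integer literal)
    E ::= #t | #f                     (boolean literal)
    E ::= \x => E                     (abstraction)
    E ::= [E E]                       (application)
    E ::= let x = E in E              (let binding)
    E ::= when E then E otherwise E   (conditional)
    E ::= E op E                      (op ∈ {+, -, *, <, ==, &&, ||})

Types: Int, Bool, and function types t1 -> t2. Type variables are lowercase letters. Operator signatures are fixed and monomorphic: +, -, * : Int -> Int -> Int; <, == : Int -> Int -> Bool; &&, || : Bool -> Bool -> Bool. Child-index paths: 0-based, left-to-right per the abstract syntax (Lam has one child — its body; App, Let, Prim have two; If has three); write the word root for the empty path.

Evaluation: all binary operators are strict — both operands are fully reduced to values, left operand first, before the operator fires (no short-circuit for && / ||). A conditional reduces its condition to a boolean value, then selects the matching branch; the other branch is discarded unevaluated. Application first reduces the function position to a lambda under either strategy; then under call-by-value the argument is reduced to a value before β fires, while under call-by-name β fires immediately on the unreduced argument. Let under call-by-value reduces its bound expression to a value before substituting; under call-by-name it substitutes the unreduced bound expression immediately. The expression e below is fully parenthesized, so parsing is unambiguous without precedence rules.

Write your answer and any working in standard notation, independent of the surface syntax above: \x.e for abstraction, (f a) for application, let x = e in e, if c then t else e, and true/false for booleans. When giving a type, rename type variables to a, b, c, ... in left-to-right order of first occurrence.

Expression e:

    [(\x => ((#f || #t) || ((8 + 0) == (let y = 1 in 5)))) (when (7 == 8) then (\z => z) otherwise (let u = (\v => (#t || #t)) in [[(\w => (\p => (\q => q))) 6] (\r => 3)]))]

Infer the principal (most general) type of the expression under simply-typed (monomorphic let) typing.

Derivation:
  unify Bool ~ Bool
  unify Bool ~ Bool
  unify Bool ~ Bool
  unify Int ~ Int
  unify Int ~ Int
  unify Int ~ Int
let y : Int
  unify Int ~ Int
  unify Bool ~ Bool
\x._ : a -> Bool
  unify Int ~ Int
  unify Int ~ Int
  unify Bool ~ Bool
z : b
\z._ : b -> b
  unify Bool ~ Bool
  unify Bool ~ Bool
\v._ : c -> Bool
let u : c -> Bool
q : f
\q._ : f -> f
\p._ : e -> f -> f
\w._ : d -> e -> f -> f
  unify d -> e -> f -> f ~ Int -> g
  unify d ~ Int
  unify e -> f -> f ~ g
_ _ : e -> f -> f
\r._ : h -> Int
  unify e -> f -> f ~ (h -> Int) -> i
  unify e ~ h -> Int
  unify f -> f ~ i
_ _ : f -> f
  unify b -> b ~ f -> f
  unify b ~ f
  unify f ~ f
  unify a -> Bool ~ (f -> f) -> j
  unify a ~ f -> f
  unify Bool ~ j
_ _ : Bool

Answer: Bool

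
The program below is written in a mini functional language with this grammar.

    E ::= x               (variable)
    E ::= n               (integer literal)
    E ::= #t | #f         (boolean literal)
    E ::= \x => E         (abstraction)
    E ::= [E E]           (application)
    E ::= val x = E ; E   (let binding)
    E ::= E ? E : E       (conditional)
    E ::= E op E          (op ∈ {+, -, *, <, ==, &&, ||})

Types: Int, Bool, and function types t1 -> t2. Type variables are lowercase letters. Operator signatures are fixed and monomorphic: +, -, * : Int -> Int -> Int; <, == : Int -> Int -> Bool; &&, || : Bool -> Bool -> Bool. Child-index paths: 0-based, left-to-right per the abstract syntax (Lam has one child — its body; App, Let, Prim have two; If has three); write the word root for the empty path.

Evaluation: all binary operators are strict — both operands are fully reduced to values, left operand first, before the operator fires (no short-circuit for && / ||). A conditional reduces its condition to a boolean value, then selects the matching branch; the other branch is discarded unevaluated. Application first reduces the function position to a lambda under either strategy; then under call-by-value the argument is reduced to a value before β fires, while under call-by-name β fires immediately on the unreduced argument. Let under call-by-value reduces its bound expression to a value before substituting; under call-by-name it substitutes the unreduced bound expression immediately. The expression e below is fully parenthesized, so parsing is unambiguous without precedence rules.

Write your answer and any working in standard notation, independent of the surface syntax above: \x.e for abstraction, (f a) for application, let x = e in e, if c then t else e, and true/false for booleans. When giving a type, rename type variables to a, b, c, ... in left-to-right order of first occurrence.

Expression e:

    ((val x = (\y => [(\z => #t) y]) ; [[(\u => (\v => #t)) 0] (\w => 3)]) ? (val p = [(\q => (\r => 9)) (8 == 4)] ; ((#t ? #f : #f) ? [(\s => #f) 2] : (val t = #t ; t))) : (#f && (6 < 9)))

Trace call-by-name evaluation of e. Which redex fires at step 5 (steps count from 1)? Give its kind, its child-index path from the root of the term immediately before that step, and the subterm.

Trace:
step 0: (if (let x = (\y.((\z.true) y)) in (((\u.(\v.true)) 0) (\w.3))) then (let p = ((\q.(\r.9)) (8 == 4)) in (if (if true then false else false) then ((\s.false) 2) else (let t = true in t))) else (false && (6 < 9)))
step 1: [let@0] (if (((\u.(\v.true)) 0) (\w.3)) then (let p = ((\q.(\r.9)) (8 == 4)) in (if (if true then false else false) then ((\s.false) 2) else (let t = true in t))) else (false && (6 < 9)))
step 2: [beta@0.0] (if ((\v.true) (\w.3)) then (let p = ((\q.(\r.9)) (8 == 4)) in (if (if true then false else false) then ((\s.false) 2) else (let t = true in t))) else (false && (6 < 9)))
step 3: [beta@0] (if true then (let p = ((\q.(\r.9)) (8 == 4)) in (if (if true then false else false) then ((\s.false) 2) else (let t = true in t))) else (false && (6 < 9)))
step 4: [if@root] (let p = ((\q.(\r.9)) (8 == 4)) in (if (if true then false else false) then ((\s.false) 2) else (let t = true in t)))
step 5: [let@root] (if (if true then false else false) then ((\s.false) 2) else (let t = true in t))

Answer: let at root : (let p = ((\q.(\r.9)) (8 == 4)) in (if (if true then false else false) then ((\s.false) 2) else (let t = true in t)))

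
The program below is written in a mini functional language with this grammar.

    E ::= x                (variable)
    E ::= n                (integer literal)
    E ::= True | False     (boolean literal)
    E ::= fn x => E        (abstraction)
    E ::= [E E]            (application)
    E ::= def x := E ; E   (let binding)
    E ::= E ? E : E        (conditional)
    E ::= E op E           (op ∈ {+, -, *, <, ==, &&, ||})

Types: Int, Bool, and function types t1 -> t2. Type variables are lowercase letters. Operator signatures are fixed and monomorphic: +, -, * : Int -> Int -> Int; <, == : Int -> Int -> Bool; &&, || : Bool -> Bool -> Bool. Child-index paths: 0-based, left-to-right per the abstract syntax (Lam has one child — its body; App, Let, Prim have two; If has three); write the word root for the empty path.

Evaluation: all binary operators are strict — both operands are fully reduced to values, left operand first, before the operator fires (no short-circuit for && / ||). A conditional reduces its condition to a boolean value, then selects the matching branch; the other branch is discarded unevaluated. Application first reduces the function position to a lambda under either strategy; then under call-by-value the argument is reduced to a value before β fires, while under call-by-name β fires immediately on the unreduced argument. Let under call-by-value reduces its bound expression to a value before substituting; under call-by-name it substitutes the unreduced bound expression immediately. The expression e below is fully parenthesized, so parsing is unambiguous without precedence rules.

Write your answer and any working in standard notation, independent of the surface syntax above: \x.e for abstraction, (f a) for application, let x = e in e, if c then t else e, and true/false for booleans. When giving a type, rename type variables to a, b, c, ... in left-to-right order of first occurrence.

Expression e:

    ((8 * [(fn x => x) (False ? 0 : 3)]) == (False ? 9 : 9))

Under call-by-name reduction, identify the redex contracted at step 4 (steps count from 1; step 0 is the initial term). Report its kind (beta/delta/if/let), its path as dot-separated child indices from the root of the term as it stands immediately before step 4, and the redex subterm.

Trace:
step 0: ((8 * ((\x.x) (if false then 0 else 3))) == (if false then 9 else 9))
step 1: [beta@0.1] ((8 * (if false then 0 else 3)) == (if false then 9 else 9))
step 2: [if@0.1] ((8 * 3) == (if false then 9 else 9))
step 3: [delta@0] (24 == (if false then 9 else 9))
step 4: [if@1] (24 == 9)

Answer: if at 1 : (if false then 9 else 9)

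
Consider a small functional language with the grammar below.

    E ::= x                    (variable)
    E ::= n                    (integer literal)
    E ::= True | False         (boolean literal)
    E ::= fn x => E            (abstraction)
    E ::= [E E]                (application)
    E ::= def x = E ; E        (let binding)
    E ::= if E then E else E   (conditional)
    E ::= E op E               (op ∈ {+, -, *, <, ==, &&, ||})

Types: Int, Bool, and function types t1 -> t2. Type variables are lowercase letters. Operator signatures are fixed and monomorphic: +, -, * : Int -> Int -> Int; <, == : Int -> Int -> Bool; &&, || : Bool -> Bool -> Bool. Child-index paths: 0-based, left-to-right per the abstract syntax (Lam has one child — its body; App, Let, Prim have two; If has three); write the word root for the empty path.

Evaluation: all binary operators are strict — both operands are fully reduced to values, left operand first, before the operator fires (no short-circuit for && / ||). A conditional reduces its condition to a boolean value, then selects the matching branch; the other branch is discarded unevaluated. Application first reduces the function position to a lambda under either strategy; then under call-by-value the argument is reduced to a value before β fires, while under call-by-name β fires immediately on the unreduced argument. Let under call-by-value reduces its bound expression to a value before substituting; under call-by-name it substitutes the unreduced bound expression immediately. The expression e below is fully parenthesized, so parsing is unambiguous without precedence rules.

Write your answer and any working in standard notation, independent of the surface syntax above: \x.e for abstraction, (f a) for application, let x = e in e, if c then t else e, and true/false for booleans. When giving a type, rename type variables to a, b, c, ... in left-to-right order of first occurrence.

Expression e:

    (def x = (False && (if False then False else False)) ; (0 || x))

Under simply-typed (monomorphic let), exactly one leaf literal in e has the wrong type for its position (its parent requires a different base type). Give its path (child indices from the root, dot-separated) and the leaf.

Derivation:
  unify Bool ~ Bool
  unify Bool ~ Bool
  unify Bool ~ Bool
  unify Bool ~ Bool
let x : Bool
  unify Int ~ Bool
  FAIL: mismatch Int ~ Bool

Answer: 1.0 : 0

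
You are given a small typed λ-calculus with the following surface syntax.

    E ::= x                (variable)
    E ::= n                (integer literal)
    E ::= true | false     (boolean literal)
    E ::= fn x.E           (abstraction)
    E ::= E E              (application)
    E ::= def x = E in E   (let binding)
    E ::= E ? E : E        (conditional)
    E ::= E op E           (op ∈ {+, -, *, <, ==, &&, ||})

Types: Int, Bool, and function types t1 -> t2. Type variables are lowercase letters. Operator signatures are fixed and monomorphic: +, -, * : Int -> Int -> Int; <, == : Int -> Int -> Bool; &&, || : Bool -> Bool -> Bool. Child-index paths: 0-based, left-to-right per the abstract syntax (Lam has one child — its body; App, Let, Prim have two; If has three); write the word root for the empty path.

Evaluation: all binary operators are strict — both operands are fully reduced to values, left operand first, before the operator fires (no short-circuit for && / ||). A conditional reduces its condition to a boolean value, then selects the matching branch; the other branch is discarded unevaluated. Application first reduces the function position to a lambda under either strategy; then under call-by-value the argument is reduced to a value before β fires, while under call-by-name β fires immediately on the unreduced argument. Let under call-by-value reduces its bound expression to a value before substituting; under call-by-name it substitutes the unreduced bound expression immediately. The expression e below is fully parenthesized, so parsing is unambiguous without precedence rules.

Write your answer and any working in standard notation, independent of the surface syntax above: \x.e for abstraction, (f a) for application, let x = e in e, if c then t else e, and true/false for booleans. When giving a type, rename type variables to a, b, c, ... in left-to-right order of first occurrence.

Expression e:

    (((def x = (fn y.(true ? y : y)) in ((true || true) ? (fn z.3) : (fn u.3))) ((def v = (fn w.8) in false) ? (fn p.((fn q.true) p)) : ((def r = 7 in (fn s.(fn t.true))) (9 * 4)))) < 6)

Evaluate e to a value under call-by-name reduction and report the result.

Answer: true

Derivation:
step 0: (((let x = (\y.(if true then y else y)) in (if (true || true) then (\z.3) else (\u.3))) (if (let v = (\w.8) in false) then (\p.((\q.true) p)) else ((let r = 7 in (\s.(\t.true))) (9 * 4)))) < 6)
step 1: [let@0.0] (((if (true || true) then (\z.3) else (\u.3)) (if (let v = (\w.8) in false) then (\p.((\q.true) p)) else ((let r = 7 in (\s.(\t.true))) (9 * 4)))) < 6)
step 2: [delta@0.0.0] (((if true then (\z.3) else (\u.3)) (if (let v = (\w.8) in false) then (\p.((\q.true) p)) else ((let r = 7 in (\s.(\t.true))) (9 * 4)))) < 6)
step 3: [if@0.0] (((\z.3) (if (let v = (\w.8) in false) then (\p.((\q.true) p)) else ((let r = 7 in (\s.(\t.true))) (9 * 4)))) < 6)
step 4: [beta@0] (3 < 6)
step 5: [delta@root] true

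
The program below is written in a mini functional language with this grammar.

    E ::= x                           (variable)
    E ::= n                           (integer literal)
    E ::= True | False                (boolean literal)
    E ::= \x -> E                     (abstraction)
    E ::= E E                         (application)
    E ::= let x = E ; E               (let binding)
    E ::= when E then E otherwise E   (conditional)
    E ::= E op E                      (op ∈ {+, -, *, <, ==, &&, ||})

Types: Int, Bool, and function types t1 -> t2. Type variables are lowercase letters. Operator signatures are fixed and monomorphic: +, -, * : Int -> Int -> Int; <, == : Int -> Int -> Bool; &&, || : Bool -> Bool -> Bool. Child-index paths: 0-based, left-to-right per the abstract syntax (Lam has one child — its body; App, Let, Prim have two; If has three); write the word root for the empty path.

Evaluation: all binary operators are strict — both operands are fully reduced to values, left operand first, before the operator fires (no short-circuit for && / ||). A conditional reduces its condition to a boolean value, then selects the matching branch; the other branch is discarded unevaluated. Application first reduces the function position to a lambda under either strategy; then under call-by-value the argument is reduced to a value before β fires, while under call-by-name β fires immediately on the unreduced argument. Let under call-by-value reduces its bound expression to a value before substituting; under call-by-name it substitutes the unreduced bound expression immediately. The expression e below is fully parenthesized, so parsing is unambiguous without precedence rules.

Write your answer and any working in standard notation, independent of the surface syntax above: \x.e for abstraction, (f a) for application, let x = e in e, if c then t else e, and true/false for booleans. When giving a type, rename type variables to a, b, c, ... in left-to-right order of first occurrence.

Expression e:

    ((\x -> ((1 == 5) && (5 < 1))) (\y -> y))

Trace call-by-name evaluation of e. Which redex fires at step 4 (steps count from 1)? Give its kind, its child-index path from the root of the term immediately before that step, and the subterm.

Answer: delta at root : (false && false)

Trace:
step 0: ((\x.((1 == 5) && (5 < 1))) (\y.y))
step 1: [beta@root] ((1 == 5) && (5 < 1))
step 2: [delta@0] (false && (5 < 1))
step 3: [delta@1] (false && false)
step 4: [delta@root] false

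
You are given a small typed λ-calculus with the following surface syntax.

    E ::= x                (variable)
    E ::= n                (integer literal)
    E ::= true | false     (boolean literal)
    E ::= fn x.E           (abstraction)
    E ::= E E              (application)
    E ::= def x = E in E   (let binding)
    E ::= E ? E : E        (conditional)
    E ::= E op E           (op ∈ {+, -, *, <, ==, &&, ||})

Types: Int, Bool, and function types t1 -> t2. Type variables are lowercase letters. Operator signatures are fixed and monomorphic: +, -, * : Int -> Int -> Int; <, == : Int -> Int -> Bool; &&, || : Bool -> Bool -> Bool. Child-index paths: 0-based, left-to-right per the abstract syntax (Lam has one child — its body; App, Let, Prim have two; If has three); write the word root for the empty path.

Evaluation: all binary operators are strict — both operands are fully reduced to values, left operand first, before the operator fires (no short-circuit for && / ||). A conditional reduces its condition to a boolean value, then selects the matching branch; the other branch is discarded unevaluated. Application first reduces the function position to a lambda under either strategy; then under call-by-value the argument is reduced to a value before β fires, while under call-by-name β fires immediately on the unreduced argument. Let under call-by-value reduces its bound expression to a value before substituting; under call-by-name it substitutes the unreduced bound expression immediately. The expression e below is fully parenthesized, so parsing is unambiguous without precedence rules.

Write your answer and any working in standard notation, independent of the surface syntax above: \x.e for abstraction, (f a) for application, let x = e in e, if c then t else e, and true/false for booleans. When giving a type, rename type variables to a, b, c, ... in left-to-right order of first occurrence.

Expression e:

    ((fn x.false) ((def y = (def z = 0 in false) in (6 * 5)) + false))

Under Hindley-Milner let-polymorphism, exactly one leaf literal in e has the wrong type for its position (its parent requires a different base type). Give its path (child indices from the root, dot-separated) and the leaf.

Answer: 1.1 : false

Trace:
\x._ : a -> Bool
let z : Int
let y : Bool
  unify Int ~ Int
  unify Int ~ Int
  unify Int ~ Int
  unify Bool ~ Int
  FAIL: mismatch Bool ~ Int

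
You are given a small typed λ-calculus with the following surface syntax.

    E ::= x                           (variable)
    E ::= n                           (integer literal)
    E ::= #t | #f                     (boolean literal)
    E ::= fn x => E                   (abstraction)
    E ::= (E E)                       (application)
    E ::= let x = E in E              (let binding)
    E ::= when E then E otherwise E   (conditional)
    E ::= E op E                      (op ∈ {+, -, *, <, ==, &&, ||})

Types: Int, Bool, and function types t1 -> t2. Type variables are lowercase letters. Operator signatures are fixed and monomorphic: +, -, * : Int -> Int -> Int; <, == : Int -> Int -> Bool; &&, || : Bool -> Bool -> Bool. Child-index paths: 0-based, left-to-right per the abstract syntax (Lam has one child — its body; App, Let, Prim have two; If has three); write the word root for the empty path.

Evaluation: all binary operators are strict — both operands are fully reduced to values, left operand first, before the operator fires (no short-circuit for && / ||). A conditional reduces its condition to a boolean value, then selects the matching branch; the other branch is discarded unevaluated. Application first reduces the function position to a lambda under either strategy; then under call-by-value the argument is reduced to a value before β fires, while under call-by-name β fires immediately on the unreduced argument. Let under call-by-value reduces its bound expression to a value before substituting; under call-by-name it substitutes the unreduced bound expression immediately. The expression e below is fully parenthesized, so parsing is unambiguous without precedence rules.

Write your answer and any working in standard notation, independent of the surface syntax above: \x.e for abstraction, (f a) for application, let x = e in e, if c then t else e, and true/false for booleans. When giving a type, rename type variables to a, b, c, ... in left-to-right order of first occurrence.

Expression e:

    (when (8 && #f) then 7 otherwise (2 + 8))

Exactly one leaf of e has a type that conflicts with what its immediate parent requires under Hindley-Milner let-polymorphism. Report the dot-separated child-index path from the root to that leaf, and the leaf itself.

Derivation:
  unify Int ~ Bool
  FAIL: mismatch Int ~ Bool

Answer: 0.0 : 8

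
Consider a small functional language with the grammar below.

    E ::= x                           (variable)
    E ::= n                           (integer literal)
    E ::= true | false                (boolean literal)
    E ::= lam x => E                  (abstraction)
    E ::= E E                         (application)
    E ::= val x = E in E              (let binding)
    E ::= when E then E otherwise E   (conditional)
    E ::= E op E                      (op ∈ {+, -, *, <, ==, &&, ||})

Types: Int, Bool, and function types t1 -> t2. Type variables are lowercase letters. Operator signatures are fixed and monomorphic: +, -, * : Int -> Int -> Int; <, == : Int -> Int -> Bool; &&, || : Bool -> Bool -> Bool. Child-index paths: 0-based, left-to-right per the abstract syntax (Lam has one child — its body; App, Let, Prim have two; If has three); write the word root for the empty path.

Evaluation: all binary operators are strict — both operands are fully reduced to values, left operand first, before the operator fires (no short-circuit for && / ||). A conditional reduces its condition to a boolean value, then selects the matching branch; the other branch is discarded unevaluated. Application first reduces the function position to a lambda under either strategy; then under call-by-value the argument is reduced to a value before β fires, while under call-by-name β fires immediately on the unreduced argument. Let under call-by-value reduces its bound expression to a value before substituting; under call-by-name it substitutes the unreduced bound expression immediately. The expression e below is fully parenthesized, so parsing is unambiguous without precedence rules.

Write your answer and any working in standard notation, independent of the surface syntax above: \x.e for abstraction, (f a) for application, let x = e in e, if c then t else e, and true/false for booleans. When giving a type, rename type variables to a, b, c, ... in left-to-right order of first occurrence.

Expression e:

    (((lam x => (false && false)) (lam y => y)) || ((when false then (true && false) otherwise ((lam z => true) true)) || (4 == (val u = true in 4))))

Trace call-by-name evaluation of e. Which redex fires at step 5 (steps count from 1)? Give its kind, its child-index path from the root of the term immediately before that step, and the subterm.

Working:
step 0: (((\x.(false && false)) (\y.y)) || ((if false then (true && false) else ((\z.true) true)) || (4 == (let u = true in 4))))
step 1: [beta@0] ((false && false) || ((if false then (true && false) else ((\z.true) true)) || (4 == (let u = true in 4))))
step 2: [delta@0] (false || ((if false then (true && false) else ((\z.true) true)) || (4 == (let u = true in 4))))
step 3: [if@1.0] (false || (((\z.true) true) || (4 == (let u = true in 4))))
step 4: [beta@1.0] (false || (true || (4 == (let u = true in 4))))
step 5: [let@1.1.1] (false || (true || (4 == 4)))

Answer: let at 1.1.1 : (let u = true in 4)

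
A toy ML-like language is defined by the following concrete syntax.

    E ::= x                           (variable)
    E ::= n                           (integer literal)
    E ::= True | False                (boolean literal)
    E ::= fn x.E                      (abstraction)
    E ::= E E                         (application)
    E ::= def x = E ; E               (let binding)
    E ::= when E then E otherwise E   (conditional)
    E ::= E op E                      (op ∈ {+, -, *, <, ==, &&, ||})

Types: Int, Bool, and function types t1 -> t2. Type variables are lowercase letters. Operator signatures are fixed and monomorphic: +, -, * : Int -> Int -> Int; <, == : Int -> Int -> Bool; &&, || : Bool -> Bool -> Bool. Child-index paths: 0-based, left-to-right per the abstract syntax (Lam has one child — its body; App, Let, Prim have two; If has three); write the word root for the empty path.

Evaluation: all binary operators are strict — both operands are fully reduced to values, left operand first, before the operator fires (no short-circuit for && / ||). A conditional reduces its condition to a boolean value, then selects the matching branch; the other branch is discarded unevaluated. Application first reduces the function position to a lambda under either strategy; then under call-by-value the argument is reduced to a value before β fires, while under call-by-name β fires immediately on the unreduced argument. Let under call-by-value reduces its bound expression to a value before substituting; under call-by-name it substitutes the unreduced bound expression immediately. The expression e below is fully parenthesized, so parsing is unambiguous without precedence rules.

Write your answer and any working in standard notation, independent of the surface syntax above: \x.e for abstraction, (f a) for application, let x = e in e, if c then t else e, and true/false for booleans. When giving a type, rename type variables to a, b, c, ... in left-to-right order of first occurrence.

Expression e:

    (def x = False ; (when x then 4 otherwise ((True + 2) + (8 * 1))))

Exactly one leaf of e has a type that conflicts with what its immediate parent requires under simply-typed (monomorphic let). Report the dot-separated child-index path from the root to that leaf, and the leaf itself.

Working:
let x : Bool
x : Bool
  unify Bool ~ Bool
  unify Bool ~ Int
  FAIL: mismatch Bool ~ Int

Answer: 1.2.0.0 : true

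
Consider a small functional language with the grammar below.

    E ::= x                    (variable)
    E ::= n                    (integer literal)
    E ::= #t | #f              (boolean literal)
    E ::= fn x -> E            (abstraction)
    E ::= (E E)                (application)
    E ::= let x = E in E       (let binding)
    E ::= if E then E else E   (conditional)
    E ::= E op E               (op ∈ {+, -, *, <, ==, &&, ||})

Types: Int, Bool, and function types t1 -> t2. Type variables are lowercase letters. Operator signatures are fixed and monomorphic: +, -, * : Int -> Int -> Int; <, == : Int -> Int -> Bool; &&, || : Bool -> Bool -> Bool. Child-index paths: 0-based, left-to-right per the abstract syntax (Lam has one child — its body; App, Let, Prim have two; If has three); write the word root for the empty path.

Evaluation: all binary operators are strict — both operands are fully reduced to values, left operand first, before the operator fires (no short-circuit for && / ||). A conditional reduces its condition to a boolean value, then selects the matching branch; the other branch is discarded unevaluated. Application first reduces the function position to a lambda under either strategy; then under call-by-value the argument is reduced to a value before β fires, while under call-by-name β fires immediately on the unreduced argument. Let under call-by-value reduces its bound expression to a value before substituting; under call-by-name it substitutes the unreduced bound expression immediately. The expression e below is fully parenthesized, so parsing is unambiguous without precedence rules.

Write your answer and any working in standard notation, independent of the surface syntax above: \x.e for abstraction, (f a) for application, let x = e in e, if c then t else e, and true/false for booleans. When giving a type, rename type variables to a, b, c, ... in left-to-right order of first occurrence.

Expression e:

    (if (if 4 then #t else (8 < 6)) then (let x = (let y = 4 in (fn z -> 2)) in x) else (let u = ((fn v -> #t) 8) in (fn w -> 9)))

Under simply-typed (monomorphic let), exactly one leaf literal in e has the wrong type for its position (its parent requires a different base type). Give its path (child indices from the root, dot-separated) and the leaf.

Answer: 0.0 : 4

Derivation:
  unify Int ~ Bool
  FAIL: mismatch Int ~ Bool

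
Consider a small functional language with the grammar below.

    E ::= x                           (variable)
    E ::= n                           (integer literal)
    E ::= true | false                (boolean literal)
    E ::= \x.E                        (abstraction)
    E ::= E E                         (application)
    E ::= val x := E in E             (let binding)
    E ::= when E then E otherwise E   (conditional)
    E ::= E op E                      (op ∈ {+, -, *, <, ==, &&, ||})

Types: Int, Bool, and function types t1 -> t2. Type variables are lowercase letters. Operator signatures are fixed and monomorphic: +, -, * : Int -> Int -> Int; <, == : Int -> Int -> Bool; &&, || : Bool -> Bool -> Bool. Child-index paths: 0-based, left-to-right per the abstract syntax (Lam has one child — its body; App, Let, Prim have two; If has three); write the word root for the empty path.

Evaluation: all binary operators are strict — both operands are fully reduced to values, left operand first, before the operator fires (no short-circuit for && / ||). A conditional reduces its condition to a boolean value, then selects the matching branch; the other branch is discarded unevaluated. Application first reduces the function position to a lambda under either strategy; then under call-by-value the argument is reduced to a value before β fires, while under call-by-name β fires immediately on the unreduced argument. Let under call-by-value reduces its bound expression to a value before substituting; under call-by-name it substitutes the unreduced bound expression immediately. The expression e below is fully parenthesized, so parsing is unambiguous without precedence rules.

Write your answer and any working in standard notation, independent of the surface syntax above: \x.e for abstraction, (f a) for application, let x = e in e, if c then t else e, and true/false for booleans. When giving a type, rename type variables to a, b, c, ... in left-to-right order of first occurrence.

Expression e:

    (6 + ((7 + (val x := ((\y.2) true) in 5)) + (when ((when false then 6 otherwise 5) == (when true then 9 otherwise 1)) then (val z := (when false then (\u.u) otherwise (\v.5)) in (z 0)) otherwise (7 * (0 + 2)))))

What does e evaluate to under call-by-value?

Answer: 32

Working:
step 0: (6 + ((7 + (let x = ((\y.2) true) in 5)) + (if ((if false then 6 else 5) == (if true then 9 else 1)) then (let z = (if false then (\u.u) else (\v.5)) in (z 0)) else (7 * (0 + 2)))))
step 1: [beta@1.0.1.0] (6 + ((7 + (let x = 2 in 5)) + (if ((if false then 6 else 5) == (if true then 9 else 1)) then (let z = (if false then (\u.u) else (\v.5)) in (z 0)) else (7 * (0 + 2)))))
step 2: [let@1.0.1] (6 + ((7 + 5) + (if ((if false then 6 else 5) == (if true then 9 else 1)) then (let z = (if false then (\u.u) else (\v.5)) in (z 0)) else (7 * (0 + 2)))))
step 3: [delta@1.0] (6 + (12 + (if ((if false then 6 else 5) == (if true then 9 else 1)) then (let z = (if false then (\u.u) else (\v.5)) in (z 0)) else (7 * (0 + 2)))))
step 4: [if@1.1.0.0] (6 + (12 + (if (5 == (if true then 9 else 1)) then (let z = (if false then (\u.u) else (\v.5)) in (z 0)) else (7 * (0 + 2)))))
step 5: [if@1.1.0.1] (6 + (12 + (if (5 == 9) then (let z = (if false then (\u.u) else (\v.5)) in (z 0)) else (7 * (0 + 2)))))
step 6: [delta@1.1.0] (6 + (12 + (if false then (let z = (if false then (\u.u) else (\v.5)) in (z 0)) else (7 * (0 + 2)))))
step 7: [if@1.1] (6 + (12 + (7 * (0 + 2))))
step 8: [delta@1.1.1] (6 + (12 + (7 * 2)))
step 9: [delta@1.1] (6 + (12 + 14))
step 10: [delta@1] (6 + 26)
step 11: [delta@root] 32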